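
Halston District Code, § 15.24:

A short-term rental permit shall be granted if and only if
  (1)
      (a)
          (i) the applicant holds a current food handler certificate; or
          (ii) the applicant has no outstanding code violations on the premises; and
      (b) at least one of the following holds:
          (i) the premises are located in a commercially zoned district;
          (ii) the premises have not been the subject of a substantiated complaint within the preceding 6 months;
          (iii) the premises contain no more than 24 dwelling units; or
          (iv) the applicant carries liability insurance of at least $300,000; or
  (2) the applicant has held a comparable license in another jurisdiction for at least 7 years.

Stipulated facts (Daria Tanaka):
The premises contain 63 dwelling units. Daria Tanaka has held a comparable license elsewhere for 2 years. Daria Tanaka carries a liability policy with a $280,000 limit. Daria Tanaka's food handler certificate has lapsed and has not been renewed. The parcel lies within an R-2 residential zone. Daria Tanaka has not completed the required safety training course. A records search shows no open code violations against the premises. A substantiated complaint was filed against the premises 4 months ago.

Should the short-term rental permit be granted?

No — denied.

(i) food handler cert. — not satisfied.
(ii) no code violations — met.
(a) = F OR T = true.
(i) commercially zoned — not met.
(ii) no complaint in 6 mo. — not met.
(iii) ≤ 24 units — fails.
(iv) insurance ≥ $300,000 — fails.
So (b) is not satisfied (F OR F OR F OR F).
(1): T AND F → false.
(2) prior license ≥ 7 yr — not met.
So Overall is not satisfied (F OR F).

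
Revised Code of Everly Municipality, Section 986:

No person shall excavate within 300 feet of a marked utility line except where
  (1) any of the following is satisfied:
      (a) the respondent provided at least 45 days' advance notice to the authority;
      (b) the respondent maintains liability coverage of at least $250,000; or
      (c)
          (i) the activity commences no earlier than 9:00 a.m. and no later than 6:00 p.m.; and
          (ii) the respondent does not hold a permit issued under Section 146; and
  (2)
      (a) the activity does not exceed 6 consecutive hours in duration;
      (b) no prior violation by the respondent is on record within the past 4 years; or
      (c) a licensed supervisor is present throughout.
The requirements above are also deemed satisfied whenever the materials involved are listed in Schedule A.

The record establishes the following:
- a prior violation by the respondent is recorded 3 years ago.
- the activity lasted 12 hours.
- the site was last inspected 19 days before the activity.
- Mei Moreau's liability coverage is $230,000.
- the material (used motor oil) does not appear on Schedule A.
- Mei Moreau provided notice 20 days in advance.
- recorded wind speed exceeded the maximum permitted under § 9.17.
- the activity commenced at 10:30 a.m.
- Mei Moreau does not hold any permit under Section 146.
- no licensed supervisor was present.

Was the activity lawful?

No — unlawful.

(a) ≥45 days' notice — not satisfied.
(b) coverage ≥ $250,000 — fails.
(i) start within hours — met.
(ii) not (holds permit) — met.
(c) = T AND T = true.
So (1) is satisfied (F OR F OR T).
(a) ≤ 6 hrs duration — fails.
(b) no prior violation — not met.
(c) supervisor present — fails.
(2): F OR F OR F → false.
Overall = T AND F = false.
Exception (Schedule A material) — not satisfied.
Result: main false OR exception false → false.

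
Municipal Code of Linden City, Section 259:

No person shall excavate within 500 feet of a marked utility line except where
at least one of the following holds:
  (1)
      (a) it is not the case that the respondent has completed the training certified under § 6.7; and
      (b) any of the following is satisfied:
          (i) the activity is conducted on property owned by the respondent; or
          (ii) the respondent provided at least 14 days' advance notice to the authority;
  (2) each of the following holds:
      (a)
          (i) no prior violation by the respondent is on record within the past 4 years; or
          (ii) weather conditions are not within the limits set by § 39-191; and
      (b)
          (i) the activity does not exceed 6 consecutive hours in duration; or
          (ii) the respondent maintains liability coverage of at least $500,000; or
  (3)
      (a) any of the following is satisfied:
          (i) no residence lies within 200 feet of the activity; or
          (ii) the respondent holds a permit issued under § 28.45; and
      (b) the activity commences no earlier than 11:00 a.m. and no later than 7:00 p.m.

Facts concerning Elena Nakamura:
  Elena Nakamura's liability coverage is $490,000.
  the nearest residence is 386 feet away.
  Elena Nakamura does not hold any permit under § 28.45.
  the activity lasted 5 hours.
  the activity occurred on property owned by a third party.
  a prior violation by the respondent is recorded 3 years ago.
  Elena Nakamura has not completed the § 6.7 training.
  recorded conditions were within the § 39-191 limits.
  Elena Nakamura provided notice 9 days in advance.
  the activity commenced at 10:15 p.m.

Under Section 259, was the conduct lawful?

(a) not (training certified) — met.
(i) own property — not met.
(ii) ≥14 days' notice — fails.
(b): F OR F → false.
(1) = T AND F = false.
(i) no prior violation — not satisfied.
(ii) not (weather ok) — not satisfied.
(a) = F OR F = false.
(i) ≤ 6 hrs duration — satisfied.
(ii) coverage ≥ $500,000 — fails.
(b) = T OR F = true.
(2): F AND T → false.
(i) no residence in 200 ft — met.
(ii) holds permit — not satisfied.
(a): T OR F → true.
(b) start within hours — fails.
So (3) is not satisfied (T AND F).
Overall = F OR F OR F = false.

No — unlawful.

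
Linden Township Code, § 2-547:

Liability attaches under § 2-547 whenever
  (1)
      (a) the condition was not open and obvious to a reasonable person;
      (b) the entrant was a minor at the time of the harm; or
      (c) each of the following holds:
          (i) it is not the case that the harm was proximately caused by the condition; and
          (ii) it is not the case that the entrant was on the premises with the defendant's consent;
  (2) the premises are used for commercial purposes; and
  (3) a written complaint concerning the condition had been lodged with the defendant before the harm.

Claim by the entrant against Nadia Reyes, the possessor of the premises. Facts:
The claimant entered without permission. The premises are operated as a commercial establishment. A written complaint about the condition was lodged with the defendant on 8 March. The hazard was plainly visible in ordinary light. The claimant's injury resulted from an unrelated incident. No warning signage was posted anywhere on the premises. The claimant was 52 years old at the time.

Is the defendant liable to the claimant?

(a) not open/obvious — not met.
(b) entrant a minor — fails.
(i) not (proximate cause) — satisfied.
(ii) not (consent to enter) — met.
So (c) is satisfied (T AND T).
(1): F OR F OR T → true.
(2) commercial use — satisfied.
(3) complaint lodged — met.
So Overall is satisfied (T AND T AND T).

Yes — liable.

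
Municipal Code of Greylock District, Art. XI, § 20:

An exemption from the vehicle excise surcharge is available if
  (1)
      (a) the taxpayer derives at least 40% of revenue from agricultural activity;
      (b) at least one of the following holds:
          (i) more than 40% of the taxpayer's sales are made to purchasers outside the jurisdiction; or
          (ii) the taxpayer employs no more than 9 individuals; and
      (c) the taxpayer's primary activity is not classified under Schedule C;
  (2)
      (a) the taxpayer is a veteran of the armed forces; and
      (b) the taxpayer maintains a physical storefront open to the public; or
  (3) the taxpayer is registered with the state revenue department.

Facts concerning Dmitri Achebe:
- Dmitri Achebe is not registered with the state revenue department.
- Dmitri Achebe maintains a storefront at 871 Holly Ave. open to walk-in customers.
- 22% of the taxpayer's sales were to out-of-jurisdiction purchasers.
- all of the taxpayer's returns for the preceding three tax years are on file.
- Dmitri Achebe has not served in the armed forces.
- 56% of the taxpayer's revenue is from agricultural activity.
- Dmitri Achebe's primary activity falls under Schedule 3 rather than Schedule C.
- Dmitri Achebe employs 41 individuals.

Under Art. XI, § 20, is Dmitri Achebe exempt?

No — not exempt.

(a) ≥40% agricultural — met.
(i) >40% out-of-jur. sales — fails.
(ii) ≤ 9 employees — not satisfied.
(b): F OR F → false.
(c) not (Schedule C activity) — holds.
So (1) is not satisfied (T AND F AND T).
(a) veteran — not satisfied.
(b) has storefront — satisfied.
(2) = F AND T = false.
(3) state-registered — not satisfied.
So Overall is not satisfied (F OR F OR F).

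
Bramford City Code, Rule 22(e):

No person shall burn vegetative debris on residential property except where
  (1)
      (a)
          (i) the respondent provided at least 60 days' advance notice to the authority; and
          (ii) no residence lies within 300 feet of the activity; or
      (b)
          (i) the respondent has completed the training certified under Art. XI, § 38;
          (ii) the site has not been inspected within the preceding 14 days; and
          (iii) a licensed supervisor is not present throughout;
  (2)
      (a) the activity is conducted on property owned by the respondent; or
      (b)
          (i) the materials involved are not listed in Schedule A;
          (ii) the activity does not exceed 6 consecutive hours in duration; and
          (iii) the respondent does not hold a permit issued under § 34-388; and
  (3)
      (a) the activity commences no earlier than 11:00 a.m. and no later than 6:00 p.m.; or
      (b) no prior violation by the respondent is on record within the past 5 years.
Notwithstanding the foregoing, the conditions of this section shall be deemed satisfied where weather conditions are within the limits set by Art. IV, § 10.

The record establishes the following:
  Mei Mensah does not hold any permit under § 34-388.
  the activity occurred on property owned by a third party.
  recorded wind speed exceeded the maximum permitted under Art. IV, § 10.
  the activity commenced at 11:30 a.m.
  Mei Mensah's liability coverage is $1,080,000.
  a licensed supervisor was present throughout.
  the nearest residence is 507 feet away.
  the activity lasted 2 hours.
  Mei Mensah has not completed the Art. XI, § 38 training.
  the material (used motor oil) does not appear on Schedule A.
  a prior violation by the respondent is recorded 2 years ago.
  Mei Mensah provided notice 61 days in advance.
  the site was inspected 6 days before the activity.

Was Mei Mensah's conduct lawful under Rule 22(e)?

Yes — lawful.

(i) ≥60 days' notice — satisfied.
(ii) no residence in 300 ft — holds.
(a): T AND T → true.
(i) training certified — not satisfied.
(ii) not (site inspected) — not satisfied.
(iii) not (supervisor present) — not met.
So (b) is not satisfied (F AND F AND F).
(1) = T OR F = true.
(a) own property — not met.
(i) not (Schedule A material) — holds.
(ii) ≤ 6 hrs duration — satisfied.
(iii) not (holds permit) — met.
(b): T AND T AND T → true.
(2): F OR T → true.
(a) start within hours — holds.
(b) no prior violation — not met.
(3): T OR F → true.
Overall: T AND T AND T → true.
Exception (weather ok) — not satisfied.
Result: main true OR exception false → true.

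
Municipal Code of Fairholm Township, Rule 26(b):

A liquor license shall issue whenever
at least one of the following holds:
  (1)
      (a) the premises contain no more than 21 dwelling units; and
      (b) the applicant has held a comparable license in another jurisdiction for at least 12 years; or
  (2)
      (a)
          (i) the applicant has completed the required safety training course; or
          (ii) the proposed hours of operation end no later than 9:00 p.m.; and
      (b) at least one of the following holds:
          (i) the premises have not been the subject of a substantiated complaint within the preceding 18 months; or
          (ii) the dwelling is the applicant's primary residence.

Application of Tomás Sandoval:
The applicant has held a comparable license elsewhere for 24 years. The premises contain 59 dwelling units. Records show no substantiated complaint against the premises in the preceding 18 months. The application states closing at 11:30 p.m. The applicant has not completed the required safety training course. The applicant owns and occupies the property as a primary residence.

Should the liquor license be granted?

(a) ≤ 21 units — not met.
(b) prior license ≥ 12 yr — holds.
(1): F AND T → false.
(i) safety training — not satisfied.
(ii) closes by 9 p.m. — not met.
So (a) is not satisfied (F OR F).
(i) no complaint in 18 mo. — holds.
(ii) primary residence — satisfied.
(b): T OR T → true.
So (2) is not satisfied (F AND T).
Overall = F OR F = false.

No — denied.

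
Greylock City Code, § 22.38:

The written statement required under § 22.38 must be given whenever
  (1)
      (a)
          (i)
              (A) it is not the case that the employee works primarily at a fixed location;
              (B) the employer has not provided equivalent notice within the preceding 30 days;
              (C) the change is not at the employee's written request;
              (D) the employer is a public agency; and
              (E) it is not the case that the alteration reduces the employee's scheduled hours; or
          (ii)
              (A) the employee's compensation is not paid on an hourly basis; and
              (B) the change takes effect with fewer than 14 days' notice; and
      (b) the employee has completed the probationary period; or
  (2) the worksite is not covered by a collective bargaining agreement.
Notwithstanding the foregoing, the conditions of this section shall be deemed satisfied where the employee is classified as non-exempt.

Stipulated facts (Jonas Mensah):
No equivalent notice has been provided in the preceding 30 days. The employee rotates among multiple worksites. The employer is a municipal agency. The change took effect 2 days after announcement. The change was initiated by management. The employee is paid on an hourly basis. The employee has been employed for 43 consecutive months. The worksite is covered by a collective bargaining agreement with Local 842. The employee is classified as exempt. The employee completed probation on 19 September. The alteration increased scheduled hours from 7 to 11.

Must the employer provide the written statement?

Yes — required.

(A) not (fixed location) — holds.
(B) no recent notice — satisfied.
(C) not employee-requested — holds.
(D) public agency — satisfied.
(E) not (hours reduced) — satisfied.
(i): T AND T AND T AND T AND T → true.
(A) not (hourly-paid) — not met.
(B) < 14 days' notice — satisfied.
(ii) = F AND T = false.
So (a) is satisfied (T OR F).
(b) past probation — met.
(1) = T AND T = true.
(2) no CBA — not satisfied.
Overall: T OR F → true.
Exception (non-exempt) — not satisfied.
Result: main true OR exception false → true.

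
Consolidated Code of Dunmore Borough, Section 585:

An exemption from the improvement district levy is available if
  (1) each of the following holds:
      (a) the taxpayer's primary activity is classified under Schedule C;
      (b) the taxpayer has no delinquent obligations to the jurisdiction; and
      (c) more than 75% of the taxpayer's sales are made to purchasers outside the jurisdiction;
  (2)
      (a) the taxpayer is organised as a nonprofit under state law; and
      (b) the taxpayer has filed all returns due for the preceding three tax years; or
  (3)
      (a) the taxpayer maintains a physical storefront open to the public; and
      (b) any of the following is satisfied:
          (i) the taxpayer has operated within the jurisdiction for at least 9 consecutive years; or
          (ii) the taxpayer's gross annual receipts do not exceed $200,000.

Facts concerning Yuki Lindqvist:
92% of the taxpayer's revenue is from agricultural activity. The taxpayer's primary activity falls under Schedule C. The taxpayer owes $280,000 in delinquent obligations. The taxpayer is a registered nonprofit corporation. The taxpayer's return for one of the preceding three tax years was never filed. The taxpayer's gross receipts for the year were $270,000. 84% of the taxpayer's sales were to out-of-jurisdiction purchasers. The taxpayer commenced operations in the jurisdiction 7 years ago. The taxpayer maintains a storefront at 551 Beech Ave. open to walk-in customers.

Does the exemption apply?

(a) Schedule C activity — holds.
(b) no delinquency — not satisfied.
(c) >75% out-of-jur. sales — satisfied.
(1) = T AND F AND T = false.
(a) nonprofit — satisfied.
(b) returns current — not satisfied.
So (2) is not satisfied (T AND F).
(a) has storefront — met.
(i) ≥ 9 yrs in jurisdiction — fails.
(ii) receipts ≤ $200,000 — fails.
(b) = F OR F = false.
So (3) is not satisfied (T AND F).
Overall: F OR F OR F → false.

No — not exempt.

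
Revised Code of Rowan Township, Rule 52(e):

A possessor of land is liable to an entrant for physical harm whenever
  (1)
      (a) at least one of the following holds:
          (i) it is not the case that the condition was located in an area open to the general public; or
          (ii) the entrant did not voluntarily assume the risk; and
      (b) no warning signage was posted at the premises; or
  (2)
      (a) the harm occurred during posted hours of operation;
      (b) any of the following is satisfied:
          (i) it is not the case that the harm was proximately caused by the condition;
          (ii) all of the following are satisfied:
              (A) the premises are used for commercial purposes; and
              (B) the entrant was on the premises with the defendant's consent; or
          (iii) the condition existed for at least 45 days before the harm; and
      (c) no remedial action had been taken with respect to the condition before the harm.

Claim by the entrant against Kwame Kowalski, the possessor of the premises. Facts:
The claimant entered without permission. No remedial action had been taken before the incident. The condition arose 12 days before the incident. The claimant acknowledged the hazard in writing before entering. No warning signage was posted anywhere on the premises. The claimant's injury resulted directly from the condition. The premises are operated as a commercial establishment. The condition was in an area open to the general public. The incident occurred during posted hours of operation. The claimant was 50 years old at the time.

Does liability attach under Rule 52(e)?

No — not liable.

(i) not (public area) — not met.
(ii) no assumed risk — fails.
So (a) is not satisfied (F OR F).
(b) no signage posted — holds.
So (1) is not satisfied (F AND T).
(a) during posted hours — met.
(i) not (proximate cause) — not satisfied.
(A) commercial use — satisfied.
(B) consent to enter — not satisfied.
(ii) = T AND F = false.
(iii) condition ≥45 days old — not met.
(b): F OR F OR F → false.
(c) no remedial action — met.
(2): T AND F AND T → false.
So Overall is not satisfied (F OR F).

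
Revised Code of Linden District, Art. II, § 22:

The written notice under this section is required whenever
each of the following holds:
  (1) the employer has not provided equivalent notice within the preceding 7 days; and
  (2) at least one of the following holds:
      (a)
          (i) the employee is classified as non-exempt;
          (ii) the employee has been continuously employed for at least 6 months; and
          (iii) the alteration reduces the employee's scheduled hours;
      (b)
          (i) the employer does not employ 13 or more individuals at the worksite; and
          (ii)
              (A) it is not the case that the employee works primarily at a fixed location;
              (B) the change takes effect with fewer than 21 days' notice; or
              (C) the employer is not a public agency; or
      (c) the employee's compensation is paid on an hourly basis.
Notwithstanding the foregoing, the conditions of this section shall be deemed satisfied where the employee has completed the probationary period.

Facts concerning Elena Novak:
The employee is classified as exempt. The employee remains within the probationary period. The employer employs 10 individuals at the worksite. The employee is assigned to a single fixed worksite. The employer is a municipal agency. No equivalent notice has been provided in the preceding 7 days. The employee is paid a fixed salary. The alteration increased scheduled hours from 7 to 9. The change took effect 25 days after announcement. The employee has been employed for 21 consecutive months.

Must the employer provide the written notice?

(1) no recent notice — met.
(i) non-exempt — not met.
(ii) tenure ≥ 6 mo. — satisfied.
(iii) hours reduced — not met.
(a): F AND T AND F → false.
(i) not (≥ 13 at site) — holds.
(A) not (fixed location) — not satisfied.
(B) < 21 days' notice — not satisfied.
(C) not (public agency) — fails.
So (ii) is not satisfied (F OR F OR F).
(b) = T AND F = false.
(c) hourly-paid — not met.
(2) = F OR F OR F = false.
Overall: T AND F → false.
Exception (past probation) — not satisfied.
Result: main false OR exception false → false.

No — not required.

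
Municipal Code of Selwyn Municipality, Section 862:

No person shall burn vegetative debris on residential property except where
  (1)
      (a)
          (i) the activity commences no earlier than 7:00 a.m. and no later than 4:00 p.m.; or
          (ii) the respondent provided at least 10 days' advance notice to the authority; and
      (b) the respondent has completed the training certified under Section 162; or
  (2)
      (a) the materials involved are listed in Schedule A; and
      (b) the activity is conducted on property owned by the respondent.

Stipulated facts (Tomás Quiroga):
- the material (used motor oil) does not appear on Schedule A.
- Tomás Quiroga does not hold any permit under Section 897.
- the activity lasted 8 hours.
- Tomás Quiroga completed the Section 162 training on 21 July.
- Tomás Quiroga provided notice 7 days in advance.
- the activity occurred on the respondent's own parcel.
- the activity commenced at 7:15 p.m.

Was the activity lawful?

No — unlawful.

(i) start within hours — not met.
(ii) ≥10 days' notice — fails.
(a): F OR F → false.
(b) training certified — holds.
So (1) is not satisfied (F AND T).
(a) Schedule A material — not satisfied.
(b) own property — met.
(2) = F AND T = false.
So Overall is not satisfied (F OR F).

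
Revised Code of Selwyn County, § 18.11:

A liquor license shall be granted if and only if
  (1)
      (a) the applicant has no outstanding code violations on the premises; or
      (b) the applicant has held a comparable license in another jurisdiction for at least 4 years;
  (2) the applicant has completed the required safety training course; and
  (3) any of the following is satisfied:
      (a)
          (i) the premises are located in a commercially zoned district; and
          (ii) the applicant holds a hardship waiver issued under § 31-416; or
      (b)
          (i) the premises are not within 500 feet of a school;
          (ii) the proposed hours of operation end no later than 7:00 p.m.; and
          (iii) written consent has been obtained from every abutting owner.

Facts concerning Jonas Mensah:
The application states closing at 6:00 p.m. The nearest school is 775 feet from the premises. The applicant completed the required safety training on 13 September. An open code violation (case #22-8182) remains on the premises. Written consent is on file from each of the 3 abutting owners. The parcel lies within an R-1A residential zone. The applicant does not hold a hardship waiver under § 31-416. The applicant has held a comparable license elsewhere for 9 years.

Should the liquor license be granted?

(a) no code violations — not satisfied.
(b) prior license ≥ 4 yr — holds.
So (1) is satisfied (F OR T).
(2) safety training — satisfied.
(i) commercially zoned — not satisfied.
(ii) hardship waiver — fails.
(a) = F AND F = false.
(i) ≥500 ft from school — holds.
(ii) closes by 7 p.m. — holds.
(iii) all abutters consent — satisfied.
(b) = T AND T AND T = true.
So (3) is satisfied (F OR T).
Overall = T AND T AND T = true.

Yes — granted.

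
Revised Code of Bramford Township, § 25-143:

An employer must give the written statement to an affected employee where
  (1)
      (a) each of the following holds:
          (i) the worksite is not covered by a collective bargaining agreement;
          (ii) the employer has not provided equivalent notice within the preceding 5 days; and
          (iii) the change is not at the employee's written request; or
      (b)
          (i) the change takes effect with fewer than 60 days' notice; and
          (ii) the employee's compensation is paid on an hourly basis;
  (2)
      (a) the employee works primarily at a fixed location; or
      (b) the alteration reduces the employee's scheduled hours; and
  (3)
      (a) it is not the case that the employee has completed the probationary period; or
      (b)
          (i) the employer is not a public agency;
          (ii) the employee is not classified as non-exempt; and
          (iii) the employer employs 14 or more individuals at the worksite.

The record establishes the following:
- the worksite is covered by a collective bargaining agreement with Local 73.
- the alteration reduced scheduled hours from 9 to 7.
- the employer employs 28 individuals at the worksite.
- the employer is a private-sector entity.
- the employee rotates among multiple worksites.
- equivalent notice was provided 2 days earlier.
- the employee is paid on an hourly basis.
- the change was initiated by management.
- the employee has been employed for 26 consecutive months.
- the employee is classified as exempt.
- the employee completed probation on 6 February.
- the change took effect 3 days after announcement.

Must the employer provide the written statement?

(i) no CBA — not satisfied.
(ii) no recent notice — not satisfied.
(iii) not employee-requested — satisfied.
(a) = F AND F AND T = false.
(i) < 60 days' notice — satisfied.
(ii) hourly-paid — holds.
(b): T AND T → true.
(1) = F OR T = true.
(a) fixed location — not met.
(b) hours reduced — met.
(2) = F OR T = true.
(a) not (past probation) — not satisfied.
(i) not (public agency) — satisfied.
(ii) not (non-exempt) — holds.
(iii) ≥ 14 at site — met.
(b) = T AND T AND T = true.
So (3) is satisfied (F OR T).
Overall = T AND T AND T = true.

Yes — required.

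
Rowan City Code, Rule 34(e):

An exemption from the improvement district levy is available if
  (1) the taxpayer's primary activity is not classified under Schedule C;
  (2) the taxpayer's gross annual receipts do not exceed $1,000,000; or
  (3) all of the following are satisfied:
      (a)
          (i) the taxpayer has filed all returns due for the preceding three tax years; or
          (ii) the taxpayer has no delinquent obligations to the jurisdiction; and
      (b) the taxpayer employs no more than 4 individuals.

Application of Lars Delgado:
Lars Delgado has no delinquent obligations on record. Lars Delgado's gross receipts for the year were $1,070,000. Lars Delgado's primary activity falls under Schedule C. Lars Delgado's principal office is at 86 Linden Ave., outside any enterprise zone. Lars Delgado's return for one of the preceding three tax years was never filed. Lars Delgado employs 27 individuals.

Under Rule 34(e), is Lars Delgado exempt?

(1) not (Schedule C activity) — not met.
(2) receipts ≤ $1,000,000 — fails.
(i) returns current — fails.
(ii) no delinquency — holds.
So (a) is satisfied (F OR T).
(b) ≤ 4 employees — fails.
So (3) is not satisfied (T AND F).
Overall: F OR F OR F → false.

No — not exempt.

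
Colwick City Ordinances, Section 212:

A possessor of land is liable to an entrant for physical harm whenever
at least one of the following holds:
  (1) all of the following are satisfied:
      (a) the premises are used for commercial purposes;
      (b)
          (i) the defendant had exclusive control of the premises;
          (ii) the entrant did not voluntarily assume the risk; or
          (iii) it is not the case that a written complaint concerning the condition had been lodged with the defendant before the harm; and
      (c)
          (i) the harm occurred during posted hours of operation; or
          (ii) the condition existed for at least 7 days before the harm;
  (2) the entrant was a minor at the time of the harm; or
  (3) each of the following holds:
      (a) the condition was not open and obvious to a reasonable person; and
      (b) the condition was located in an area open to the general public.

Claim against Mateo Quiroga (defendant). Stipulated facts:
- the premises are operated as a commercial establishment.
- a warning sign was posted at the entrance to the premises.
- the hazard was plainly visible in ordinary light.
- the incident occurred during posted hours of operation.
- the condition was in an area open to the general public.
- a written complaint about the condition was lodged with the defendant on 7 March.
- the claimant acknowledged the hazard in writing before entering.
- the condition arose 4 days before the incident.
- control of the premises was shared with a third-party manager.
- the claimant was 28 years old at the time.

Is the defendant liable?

(a) commercial use — holds.
(i) exclusive control — fails.
(ii) no assumed risk — not met.
(iii) not (complaint lodged) — not satisfied.
(b): F OR F OR F → false.
(i) during posted hours — holds.
(ii) condition ≥7 days old — fails.
(c) = T OR F = true.
(1): T AND F AND T → false.
(2) entrant a minor — not met.
(a) not open/obvious — fails.
(b) public area — met.
(3): F AND T → false.
So Overall is not satisfied (F OR F OR F).

No — not liable.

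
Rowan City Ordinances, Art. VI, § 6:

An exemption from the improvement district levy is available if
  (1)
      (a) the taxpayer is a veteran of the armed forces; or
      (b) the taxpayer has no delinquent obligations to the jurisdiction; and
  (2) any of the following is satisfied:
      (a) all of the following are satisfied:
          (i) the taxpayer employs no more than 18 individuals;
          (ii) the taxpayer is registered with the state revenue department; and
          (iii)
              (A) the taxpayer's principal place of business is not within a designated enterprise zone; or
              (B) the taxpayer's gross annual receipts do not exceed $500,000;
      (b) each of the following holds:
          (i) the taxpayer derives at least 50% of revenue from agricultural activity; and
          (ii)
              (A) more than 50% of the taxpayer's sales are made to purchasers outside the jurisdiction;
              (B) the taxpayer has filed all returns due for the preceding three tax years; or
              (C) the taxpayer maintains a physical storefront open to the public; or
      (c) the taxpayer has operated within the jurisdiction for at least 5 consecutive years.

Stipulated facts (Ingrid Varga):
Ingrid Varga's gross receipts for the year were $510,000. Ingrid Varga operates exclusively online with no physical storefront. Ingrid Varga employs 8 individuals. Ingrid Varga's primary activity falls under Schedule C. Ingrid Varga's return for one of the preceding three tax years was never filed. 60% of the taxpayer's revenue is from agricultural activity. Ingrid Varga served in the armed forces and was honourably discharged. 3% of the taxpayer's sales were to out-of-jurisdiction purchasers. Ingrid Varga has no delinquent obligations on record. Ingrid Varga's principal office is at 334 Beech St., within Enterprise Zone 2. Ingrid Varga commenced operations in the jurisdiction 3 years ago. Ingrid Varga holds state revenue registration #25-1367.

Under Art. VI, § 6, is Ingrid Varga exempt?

(a) veteran — holds.
(b) no delinquency — met.
So (1) is satisfied (T OR T).
(i) ≤ 18 employees — satisfied.
(ii) state-registered — holds.
(A) not (in enterprise zone) — fails.
(B) receipts ≤ $500,000 — fails.
(iii) = F OR F = false.
(a) = T AND T AND F = false.
(i) ≥50% agricultural — met.
(A) >50% out-of-jur. sales — fails.
(B) returns current — not met.
(C) has storefront — not satisfied.
(ii): F OR F OR F → false.
(b): T AND F → false.
(c) ≥ 5 yrs in jurisdiction — not met.
So (2) is not satisfied (F OR F OR F).
Overall: T AND F → false.

No — not exempt.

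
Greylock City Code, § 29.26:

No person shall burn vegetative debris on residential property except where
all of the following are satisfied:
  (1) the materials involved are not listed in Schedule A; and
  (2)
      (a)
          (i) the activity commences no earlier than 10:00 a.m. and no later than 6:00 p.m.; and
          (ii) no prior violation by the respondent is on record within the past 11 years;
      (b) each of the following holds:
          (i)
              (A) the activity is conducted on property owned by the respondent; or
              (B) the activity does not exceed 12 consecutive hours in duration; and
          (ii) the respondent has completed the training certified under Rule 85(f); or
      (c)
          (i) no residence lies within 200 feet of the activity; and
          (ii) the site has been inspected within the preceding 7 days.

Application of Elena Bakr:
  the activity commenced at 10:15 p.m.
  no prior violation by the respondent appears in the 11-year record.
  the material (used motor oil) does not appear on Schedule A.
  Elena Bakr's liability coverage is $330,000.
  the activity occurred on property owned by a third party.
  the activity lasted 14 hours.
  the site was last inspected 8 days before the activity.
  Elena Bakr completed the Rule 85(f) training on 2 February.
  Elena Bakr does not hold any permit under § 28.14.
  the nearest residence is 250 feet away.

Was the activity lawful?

(1) not (Schedule A material) — holds.
(i) start within hours — not satisfied.
(ii) no prior violation — holds.
(a) = F AND T = false.
(A) own property — fails.
(B) ≤ 12 hrs duration — fails.
(i): F OR F → false.
(ii) training certified — met.
(b): F AND T → false.
(i) no residence in 200 ft — satisfied.
(ii) site inspected — not met.
(c) = T AND F = false.
(2): F OR F OR F → false.
Overall: T AND F → false.

No — unlawful.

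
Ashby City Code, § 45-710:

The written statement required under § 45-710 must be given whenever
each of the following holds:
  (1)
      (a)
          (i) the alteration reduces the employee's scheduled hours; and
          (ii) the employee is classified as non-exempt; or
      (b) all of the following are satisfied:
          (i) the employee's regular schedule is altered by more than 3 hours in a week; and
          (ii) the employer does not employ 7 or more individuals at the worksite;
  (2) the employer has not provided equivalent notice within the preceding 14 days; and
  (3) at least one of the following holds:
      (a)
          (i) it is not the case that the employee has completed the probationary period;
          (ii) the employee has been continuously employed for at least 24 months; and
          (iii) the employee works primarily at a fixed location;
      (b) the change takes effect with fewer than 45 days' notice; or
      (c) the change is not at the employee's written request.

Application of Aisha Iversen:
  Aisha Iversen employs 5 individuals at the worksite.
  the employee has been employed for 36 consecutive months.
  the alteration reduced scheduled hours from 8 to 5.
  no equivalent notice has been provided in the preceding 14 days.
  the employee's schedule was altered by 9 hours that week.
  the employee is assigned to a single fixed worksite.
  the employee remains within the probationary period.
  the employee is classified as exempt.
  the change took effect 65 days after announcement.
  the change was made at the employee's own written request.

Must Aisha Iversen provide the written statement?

(i) hours reduced — met.
(ii) non-exempt — fails.
(a) = T AND F = false.
(i) schedule shift > 3h — satisfied.
(ii) not (≥ 7 at site) — satisfied.
So (b) is satisfied (T AND T).
(1): F OR T → true.
(2) no recent notice — met.
(i) not (past probation) — met.
(ii) tenure ≥ 24 mo. — holds.
(iii) fixed location — satisfied.
(a) = T AND T AND T = true.
(b) < 45 days' notice — fails.
(c) not employee-requested — not satisfied.
(3) = T OR F OR F = true.
So Overall is satisfied (T AND T AND T).

Yes — required.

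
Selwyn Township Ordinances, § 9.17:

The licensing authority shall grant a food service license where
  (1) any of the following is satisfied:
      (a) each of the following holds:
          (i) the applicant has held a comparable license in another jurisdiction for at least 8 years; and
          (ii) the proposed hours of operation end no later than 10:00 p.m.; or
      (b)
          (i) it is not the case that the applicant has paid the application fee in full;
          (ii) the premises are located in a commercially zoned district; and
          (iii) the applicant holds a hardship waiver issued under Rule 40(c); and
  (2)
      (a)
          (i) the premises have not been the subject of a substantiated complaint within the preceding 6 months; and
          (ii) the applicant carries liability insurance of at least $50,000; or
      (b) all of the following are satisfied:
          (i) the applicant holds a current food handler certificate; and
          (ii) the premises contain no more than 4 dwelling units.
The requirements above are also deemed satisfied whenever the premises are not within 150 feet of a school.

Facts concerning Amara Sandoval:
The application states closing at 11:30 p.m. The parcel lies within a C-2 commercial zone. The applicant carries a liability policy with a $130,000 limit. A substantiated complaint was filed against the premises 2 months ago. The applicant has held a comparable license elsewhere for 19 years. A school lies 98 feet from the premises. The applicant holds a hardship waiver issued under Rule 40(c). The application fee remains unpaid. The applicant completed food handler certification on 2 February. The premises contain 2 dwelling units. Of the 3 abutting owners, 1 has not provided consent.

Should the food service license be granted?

Yes — granted.

(i) prior license ≥ 8 yr — met.
(ii) closes by 10 p.m. — fails.
(a): T AND F → false.
(i) not (fee paid) — satisfied.
(ii) commercially zoned — satisfied.
(iii) hardship waiver — holds.
(b): T AND T AND T → true.
(1) = F OR T = true.
(i) no complaint in 6 mo. — not met.
(ii) insurance ≥ $50,000 — satisfied.
(a): F AND T → false.
(i) food handler cert. — holds.
(ii) ≤ 4 units — met.
(b): T AND T → true.
So (2) is satisfied (F OR T).
Overall: T AND T → true.
Exception (≥150 ft from school) — not satisfied.
Result: main true OR exception false → true.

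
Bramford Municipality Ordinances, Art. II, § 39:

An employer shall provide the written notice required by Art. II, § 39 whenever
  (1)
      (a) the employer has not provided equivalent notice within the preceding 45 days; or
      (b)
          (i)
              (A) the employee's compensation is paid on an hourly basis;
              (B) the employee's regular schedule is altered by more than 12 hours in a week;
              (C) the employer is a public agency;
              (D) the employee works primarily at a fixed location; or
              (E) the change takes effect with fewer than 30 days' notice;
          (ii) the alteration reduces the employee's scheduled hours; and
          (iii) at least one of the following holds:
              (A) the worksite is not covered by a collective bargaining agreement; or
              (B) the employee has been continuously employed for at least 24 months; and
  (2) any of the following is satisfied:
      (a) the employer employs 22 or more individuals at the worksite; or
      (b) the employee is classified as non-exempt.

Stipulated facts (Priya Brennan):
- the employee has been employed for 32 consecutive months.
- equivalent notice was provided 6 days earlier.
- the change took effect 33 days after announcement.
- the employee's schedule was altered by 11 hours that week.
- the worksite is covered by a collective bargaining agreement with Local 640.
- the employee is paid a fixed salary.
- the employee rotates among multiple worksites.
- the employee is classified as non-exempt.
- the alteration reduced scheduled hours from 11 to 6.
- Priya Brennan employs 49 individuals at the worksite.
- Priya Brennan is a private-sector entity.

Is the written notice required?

(a) no recent notice — fails.
(A) hourly-paid — not satisfied.
(B) schedule shift > 12h — fails.
(C) public agency — not satisfied.
(D) fixed location — fails.
(E) < 30 days' notice — fails.
So (i) is not satisfied (F OR F OR F OR F OR F).
(ii) hours reduced — met.
(A) no CBA — not satisfied.
(B) tenure ≥ 24 mo. — satisfied.
(iii): F OR T → true.
(b): F AND T AND T → false.
So (1) is not satisfied (F OR F).
(a) ≥ 22 at site — holds.
(b) non-exempt — holds.
So (2) is satisfied (T OR T).
So Overall is not satisfied (F AND T).

No — not required.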